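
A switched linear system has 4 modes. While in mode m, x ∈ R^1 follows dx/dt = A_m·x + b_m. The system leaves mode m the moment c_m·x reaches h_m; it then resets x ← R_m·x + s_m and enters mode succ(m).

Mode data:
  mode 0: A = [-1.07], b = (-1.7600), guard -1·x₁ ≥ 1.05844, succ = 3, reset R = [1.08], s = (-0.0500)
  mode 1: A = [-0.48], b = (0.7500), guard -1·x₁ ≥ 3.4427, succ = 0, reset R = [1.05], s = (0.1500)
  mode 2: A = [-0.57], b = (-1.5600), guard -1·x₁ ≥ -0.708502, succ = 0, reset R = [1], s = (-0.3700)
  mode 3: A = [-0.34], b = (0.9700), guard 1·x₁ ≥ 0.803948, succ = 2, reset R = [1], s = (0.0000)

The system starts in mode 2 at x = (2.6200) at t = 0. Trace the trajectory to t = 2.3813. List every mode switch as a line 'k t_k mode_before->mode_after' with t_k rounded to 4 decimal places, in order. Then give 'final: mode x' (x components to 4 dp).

Mode 2: guard c·x = -0.7085 hit at Δt = 0.7743 (t = 0.7743), x⁻ = (0.7085) → reset → x⁺ = (0.3385), jump to mode 0
Mode 0: guard c·x = 1.0584 hit at Δt = 1.1388 (t = 1.9131), x⁻ = (-1.0584) → reset → x⁺ = (-1.1931), jump to mode 3
Mode 3: flow for 0.4682 to horizon, guard not reached → x = (-0.5977)

1 0.7743 2->0
2 1.9131 0->3
final: 3 -0.5977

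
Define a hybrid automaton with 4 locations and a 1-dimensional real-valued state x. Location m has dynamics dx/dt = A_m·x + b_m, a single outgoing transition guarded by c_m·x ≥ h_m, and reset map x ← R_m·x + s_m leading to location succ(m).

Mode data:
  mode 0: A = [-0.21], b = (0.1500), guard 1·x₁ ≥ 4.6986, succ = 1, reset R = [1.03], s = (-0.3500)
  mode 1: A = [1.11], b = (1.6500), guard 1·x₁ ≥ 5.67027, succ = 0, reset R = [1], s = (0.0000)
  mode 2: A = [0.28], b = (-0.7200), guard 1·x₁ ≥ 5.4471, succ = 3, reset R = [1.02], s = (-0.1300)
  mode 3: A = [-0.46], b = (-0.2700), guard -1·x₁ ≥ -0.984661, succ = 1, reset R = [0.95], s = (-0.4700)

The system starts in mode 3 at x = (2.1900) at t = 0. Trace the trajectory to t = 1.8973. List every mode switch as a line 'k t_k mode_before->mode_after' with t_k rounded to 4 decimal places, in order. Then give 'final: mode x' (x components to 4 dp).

1 1.2375 3->1
final: 1 2.5735

Mode 3: guard c·x = -0.9847 hit at Δt = 1.2375 (t = 1.2375), x⁻ = (0.9847) → reset → x⁺ = (0.4654), jump to mode 1
Mode 1: flow for 0.6598 to horizon, guard not reached → x = (2.5735)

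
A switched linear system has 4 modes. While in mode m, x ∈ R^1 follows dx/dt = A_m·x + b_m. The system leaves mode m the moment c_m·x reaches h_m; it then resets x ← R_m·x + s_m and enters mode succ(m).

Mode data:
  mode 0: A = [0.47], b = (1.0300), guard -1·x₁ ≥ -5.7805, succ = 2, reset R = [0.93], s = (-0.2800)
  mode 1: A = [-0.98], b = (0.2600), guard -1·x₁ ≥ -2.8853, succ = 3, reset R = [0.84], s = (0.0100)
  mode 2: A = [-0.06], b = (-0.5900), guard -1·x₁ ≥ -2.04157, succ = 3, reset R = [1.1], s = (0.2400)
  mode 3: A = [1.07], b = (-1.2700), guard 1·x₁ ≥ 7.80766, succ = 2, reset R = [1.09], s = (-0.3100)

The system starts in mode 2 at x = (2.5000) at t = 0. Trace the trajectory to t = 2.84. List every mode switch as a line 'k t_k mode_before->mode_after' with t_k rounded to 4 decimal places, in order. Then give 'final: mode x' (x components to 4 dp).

Mode 2: guard c·x = -2.0416 hit at Δt = 0.6313 (t = 0.6313), x⁻ = (2.0416) → reset → x⁺ = (2.4857), jump to mode 3
Mode 3: guard c·x = 7.8077 hit at Δt = 1.5222 (t = 2.1535), x⁻ = (7.8077) → reset → x⁺ = (8.2003), jump to mode 2
Mode 2: flow for 0.6865 to horizon, guard not reached → x = (7.4726)

1 0.6313 2->3
2 2.1535 3->2
final: 2 7.4726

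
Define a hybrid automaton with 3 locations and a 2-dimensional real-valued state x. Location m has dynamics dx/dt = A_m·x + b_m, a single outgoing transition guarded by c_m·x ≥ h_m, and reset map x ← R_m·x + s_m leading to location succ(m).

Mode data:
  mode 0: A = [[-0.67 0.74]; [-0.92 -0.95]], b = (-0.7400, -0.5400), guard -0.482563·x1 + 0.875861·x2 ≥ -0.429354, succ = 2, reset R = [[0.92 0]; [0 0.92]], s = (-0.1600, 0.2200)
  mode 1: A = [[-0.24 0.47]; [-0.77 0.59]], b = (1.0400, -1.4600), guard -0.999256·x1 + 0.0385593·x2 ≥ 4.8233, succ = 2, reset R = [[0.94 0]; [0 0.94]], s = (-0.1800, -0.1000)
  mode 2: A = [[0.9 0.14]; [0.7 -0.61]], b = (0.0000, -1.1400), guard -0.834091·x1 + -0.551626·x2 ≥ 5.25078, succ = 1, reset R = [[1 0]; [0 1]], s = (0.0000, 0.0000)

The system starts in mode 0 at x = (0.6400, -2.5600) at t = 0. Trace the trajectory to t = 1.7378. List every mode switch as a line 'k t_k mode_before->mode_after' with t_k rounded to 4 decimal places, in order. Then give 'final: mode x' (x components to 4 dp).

1 0.9404 0->2
final: 2 -2.5803 -2.0074

Mode 0: guard c·x = -0.4294 hit at Δt = 0.9404 (t = 0.9404), x⁻ = (-1.0815, -1.0860) → reset → x⁺ = (-1.1549, -0.7792), jump to mode 2
Mode 2: flow for 0.7974 to horizon, guard not reached → x = (-2.5803, -2.0074)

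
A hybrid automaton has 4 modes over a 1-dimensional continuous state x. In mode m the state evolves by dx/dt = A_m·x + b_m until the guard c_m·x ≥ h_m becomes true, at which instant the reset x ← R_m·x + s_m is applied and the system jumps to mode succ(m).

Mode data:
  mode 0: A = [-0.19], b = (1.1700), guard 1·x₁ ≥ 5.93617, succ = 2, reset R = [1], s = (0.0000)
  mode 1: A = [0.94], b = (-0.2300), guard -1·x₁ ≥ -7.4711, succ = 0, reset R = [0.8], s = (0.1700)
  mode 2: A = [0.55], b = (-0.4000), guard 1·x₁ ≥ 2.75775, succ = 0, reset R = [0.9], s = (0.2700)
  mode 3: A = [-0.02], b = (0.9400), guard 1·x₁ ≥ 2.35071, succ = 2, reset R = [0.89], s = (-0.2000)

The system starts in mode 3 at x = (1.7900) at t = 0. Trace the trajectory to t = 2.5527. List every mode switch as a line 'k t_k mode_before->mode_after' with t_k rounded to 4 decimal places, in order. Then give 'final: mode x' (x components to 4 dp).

Mode 3: guard c·x = 2.3507 hit at Δt = 0.6240 (t = 0.6240), x⁻ = (2.3507) → reset → x⁺ = (1.8921), jump to mode 2
Mode 2: guard c·x = 2.7578 hit at Δt = 1.0103 (t = 1.6343), x⁻ = (2.7577) → reset → x⁺ = (2.7520), jump to mode 0
Mode 0: flow for 0.9184 to horizon, guard not reached → x = (3.2973)

1 0.6240 3->2
2 1.6343 2->0
final: 0 3.2973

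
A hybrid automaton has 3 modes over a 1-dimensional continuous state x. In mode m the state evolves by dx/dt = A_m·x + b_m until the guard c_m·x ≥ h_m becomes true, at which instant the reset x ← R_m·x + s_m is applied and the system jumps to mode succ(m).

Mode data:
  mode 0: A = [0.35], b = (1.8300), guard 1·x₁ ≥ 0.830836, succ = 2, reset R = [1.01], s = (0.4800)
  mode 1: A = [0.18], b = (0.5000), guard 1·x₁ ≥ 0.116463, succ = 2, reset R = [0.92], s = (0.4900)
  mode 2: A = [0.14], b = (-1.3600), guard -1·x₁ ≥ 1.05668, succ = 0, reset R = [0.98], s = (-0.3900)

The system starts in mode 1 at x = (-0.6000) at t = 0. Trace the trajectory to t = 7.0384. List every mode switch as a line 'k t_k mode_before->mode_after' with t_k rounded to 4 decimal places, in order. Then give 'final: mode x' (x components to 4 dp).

Mode 1: guard c·x = 0.1165 hit at Δt = 1.5801 (t = 1.5801), x⁻ = (0.1165) → reset → x⁺ = (0.5971), jump to mode 2
Mode 2: guard c·x = 1.0567 hit at Δt = 1.1907 (t = 2.7708), x⁻ = (-1.0567) → reset → x⁺ = (-1.4255), jump to mode 0
Mode 0: guard c·x = 0.8308 hit at Δt = 1.3309 (t = 4.1017), x⁻ = (0.8308) → reset → x⁺ = (1.3191), jump to mode 2
Mode 2: guard c·x = 1.0567 hit at Δt = 1.7800 (t = 5.8817), x⁻ = (-1.0567) → reset → x⁺ = (-1.4255), jump to mode 0
Mode 0: flow for 1.1567 to horizon, guard not reached → x = (0.4724)

1 1.5801 1->2
2 2.7708 2->0
3 4.1017 0->2
4 5.8817 2->0
final: 0 0.4724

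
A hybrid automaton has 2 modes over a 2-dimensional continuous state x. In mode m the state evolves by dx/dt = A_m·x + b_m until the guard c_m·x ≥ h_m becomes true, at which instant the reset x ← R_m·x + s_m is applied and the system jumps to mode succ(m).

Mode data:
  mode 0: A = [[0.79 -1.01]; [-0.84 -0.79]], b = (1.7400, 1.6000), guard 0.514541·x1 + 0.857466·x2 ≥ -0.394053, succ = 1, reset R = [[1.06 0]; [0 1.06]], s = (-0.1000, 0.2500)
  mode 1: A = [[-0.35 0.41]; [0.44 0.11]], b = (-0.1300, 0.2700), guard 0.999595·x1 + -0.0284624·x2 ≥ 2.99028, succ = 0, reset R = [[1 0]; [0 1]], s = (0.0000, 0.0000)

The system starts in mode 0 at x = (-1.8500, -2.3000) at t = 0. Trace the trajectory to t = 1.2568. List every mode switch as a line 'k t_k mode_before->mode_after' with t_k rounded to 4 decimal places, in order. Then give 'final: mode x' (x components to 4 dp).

Mode 0: guard c·x = -0.3941 hit at Δt = 0.6520 (t = 0.6520), x⁻ = (-0.6351, -0.0784) → reset → x⁺ = (-0.7733, 0.1669), jump to mode 1
Mode 1: flow for 0.6048 to horizon, guard not reached → x = (-0.6618, 0.1502)

1 0.6520 0->1
final: 1 -0.6618 0.1502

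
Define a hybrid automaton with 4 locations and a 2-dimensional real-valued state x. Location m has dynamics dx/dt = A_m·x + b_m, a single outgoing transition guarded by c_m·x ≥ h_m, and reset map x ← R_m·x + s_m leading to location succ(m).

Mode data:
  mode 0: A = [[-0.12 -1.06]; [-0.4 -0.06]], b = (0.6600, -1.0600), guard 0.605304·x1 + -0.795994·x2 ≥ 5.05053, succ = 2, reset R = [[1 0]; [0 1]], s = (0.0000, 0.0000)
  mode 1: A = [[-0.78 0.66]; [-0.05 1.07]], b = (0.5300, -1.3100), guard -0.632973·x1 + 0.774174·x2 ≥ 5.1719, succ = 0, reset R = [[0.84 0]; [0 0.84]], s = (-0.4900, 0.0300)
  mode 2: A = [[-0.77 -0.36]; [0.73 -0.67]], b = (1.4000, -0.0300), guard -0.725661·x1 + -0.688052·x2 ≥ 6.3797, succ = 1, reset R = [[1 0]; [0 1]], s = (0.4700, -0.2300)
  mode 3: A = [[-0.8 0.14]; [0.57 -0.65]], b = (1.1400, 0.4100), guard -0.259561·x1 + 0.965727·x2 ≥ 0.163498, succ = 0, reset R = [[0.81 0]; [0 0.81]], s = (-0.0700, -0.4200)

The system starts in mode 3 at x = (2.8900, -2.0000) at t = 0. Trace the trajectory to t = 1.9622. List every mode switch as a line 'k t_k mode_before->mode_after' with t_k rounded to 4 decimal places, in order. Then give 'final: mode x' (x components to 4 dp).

Mode 3: guard c·x = 0.1635 hit at Δt = 1.3638 (t = 1.3638), x⁻ = (1.8965, 0.6790) → reset → x⁺ = (1.4661, 0.1300), jump to mode 0
Mode 0: flow for 0.5984 to horizon, guard not reached → x = (1.9779, -0.8909)

1 1.3638 3->0
final: 0 1.9779 -0.8909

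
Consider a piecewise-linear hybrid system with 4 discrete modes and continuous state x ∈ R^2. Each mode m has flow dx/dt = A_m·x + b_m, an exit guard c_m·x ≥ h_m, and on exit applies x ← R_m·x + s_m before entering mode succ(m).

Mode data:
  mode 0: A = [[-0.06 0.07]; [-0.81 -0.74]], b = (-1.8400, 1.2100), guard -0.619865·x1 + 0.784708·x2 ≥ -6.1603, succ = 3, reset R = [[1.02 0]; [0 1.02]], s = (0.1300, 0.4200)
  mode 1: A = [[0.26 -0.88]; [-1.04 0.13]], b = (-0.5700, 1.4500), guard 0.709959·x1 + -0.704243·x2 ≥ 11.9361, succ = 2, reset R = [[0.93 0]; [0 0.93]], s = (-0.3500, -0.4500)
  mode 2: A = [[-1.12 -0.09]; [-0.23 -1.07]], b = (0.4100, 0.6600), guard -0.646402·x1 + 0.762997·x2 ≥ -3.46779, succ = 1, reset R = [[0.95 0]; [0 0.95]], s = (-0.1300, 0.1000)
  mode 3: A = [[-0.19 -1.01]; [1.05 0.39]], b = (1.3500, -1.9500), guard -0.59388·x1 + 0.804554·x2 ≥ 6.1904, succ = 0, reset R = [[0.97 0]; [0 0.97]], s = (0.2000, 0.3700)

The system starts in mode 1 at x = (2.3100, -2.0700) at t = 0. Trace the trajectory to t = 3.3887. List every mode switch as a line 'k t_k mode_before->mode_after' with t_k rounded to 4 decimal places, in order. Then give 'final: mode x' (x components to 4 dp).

Mode 1: guard c·x = 11.9361 hit at Δt = 1.4982 (t = 1.4982), x⁻ = (8.8020, -8.0754) → reset → x⁺ = (7.8358, -7.9602), jump to mode 2
Mode 2: guard c·x = -3.4678 hit at Δt = 1.2059 (t = 2.7041), x⁻ = (2.5465, -2.3876) → reset → x⁺ = (2.2892, -2.1682), jump to mode 1
Mode 1: flow for 0.6846 to horizon, guard not reached → x = (4.1295, -3.6371)

1 1.4982 1->2
2 2.7041 2->1
final: 1 4.1295 -3.6371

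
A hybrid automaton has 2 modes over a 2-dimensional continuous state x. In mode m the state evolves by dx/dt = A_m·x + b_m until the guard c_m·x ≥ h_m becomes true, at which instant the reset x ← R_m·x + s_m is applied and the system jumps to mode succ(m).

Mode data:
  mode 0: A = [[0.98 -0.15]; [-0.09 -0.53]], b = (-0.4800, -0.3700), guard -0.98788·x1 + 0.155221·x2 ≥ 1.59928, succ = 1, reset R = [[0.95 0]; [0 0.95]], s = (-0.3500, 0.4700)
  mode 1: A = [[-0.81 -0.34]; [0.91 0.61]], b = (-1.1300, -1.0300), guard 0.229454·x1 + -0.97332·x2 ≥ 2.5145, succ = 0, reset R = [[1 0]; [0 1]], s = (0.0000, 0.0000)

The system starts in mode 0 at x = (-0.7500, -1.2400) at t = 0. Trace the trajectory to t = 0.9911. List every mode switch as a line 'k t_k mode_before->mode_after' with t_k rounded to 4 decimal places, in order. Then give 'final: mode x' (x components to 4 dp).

Mode 0: guard c·x = 1.5993 hit at Δt = 0.6888 (t = 0.6888), x⁻ = (-1.7776, -1.0101) → reset → x⁺ = (-2.0387, -0.4896), jump to mode 1
Mode 1: flow for 0.3023 to horizon, guard not reached → x = (-1.8067, -1.5138)

1 0.6888 0->1
final: 1 -1.8067 -1.5138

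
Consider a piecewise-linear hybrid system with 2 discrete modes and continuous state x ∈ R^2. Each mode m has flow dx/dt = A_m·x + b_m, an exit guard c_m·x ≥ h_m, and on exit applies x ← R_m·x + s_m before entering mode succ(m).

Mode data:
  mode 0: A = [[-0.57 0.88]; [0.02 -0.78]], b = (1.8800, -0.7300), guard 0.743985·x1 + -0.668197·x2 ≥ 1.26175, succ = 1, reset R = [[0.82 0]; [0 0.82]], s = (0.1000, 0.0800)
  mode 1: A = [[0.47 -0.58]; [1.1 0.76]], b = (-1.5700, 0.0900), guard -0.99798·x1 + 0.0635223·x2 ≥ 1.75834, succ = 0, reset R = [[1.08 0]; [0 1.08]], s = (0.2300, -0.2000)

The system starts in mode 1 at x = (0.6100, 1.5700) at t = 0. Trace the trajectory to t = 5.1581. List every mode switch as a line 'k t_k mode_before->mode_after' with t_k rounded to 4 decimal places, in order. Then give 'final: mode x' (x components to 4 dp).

1 0.7367 1->0
2 2.0834 0->1
3 3.4451 1->0
4 4.7513 0->1
final: 1 1.2750 1.5304

Mode 1: guard c·x = 1.7583 hit at Δt = 0.7367 (t = 0.7367), x⁻ = (-1.6017, 2.5166) → reset → x⁺ = (-1.4999, 2.5180), jump to mode 0
Mode 0: guard c·x = 1.2617 hit at Δt = 1.3467 (t = 2.0834), x⁻ = (1.9545, 0.2878) → reset → x⁺ = (1.7027, 0.3160), jump to mode 1
Mode 1: guard c·x = 1.7583 hit at Δt = 1.3617 (t = 3.4451), x⁻ = (-1.5768, 2.9080) → reset → x⁺ = (-1.4729, 2.9407), jump to mode 0
Mode 0: guard c·x = 1.2617 hit at Δt = 1.3062 (t = 4.7513), x⁻ = (2.1279, 0.4809) → reset → x⁺ = (1.8448, 0.4743), jump to mode 1
Mode 1: flow for 0.4068 to horizon, guard not reached → x = (1.2750, 1.5304)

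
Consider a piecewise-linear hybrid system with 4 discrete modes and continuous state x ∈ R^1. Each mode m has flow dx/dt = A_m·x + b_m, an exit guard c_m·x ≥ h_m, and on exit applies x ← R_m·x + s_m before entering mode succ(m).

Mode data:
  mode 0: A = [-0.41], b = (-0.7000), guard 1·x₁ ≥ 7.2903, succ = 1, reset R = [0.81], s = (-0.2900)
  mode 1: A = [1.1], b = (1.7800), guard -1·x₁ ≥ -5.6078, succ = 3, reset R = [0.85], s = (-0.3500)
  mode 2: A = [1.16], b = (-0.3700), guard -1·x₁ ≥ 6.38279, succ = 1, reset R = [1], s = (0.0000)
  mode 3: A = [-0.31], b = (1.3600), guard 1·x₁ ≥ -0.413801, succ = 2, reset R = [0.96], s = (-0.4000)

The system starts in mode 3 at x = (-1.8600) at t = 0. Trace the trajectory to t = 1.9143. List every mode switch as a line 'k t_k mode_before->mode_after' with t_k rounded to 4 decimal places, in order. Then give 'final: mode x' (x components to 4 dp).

Mode 3: guard c·x = -0.4138 hit at Δt = 0.8494 (t = 0.8494), x⁻ = (-0.4138) → reset → x⁺ = (-0.7972), jump to mode 2
Mode 2: flow for 1.0649 to horizon, guard not reached → x = (-3.5201)

1 0.8494 3->2
final: 2 -3.5201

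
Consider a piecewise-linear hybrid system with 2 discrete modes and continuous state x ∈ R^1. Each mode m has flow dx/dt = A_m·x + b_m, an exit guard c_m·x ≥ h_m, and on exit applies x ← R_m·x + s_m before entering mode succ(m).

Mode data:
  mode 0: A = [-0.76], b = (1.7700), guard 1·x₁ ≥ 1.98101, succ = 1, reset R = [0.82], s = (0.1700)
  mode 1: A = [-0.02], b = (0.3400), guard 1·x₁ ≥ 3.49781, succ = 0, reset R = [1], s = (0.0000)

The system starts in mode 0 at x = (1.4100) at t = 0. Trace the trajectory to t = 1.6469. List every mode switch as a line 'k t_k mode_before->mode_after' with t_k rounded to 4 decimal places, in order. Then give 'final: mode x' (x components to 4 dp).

Mode 0: guard c·x = 1.9810 hit at Δt = 1.2779 (t = 1.2779), x⁻ = (1.9810) → reset → x⁺ = (1.7944), jump to mode 1
Mode 1: flow for 0.3690 to horizon, guard not reached → x = (1.9062)

1 1.2779 0->1
final: 1 1.9062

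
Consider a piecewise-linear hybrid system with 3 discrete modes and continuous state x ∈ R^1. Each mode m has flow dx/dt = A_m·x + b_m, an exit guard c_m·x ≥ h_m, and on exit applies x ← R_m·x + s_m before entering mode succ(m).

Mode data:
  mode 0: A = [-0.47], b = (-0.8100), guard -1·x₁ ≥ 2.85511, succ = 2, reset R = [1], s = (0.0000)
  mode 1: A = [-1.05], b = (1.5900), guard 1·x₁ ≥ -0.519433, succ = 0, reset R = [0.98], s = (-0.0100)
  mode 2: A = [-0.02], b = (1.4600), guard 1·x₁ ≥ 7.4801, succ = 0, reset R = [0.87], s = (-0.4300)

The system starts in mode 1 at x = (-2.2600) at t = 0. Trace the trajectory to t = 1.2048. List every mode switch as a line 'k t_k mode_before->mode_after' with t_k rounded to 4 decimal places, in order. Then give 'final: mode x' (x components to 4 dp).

Mode 1: guard c·x = -0.5194 hit at Δt = 0.5889 (t = 0.5889), x⁻ = (-0.5194) → reset → x⁺ = (-0.5190), jump to mode 0
Mode 0: flow for 0.6159 to horizon, guard not reached → x = (-0.8218)

1 0.5889 1->0
final: 0 -0.8218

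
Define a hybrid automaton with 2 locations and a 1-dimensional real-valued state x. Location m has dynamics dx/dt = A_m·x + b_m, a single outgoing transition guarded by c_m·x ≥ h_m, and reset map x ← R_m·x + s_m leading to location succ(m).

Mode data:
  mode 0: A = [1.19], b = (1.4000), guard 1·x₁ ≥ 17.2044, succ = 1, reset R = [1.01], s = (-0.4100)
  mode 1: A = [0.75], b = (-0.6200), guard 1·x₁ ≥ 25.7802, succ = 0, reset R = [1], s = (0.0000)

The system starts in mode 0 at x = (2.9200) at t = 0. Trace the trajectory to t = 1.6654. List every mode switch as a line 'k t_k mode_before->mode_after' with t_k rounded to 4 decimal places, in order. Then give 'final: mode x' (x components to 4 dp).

Mode 0: guard c·x = 17.2044 hit at Δt = 1.2615 (t = 1.2615), x⁻ = (17.2044) → reset → x⁺ = (16.9664), jump to mode 1
Mode 1: flow for 0.4039 to horizon, guard not reached → x = (22.6769)

1 1.2615 0->1
final: 1 22.6769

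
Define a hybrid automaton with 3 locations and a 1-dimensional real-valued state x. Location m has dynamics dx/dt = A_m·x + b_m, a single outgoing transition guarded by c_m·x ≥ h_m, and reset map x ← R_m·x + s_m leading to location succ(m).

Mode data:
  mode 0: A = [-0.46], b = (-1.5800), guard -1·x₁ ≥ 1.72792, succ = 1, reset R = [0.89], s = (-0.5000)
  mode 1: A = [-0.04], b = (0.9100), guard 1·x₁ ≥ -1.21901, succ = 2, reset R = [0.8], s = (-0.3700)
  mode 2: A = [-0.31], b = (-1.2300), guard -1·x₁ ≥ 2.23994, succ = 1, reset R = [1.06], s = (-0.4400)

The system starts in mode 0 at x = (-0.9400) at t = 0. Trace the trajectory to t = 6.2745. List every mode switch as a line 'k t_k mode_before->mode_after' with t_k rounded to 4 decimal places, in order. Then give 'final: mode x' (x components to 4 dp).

Mode 0: guard c·x = 1.7279 hit at Δt = 0.8251 (t = 0.8251), x⁻ = (-1.7279) → reset → x⁺ = (-2.0378), jump to mode 1
Mode 1: guard c·x = -1.2190 hit at Δt = 0.8398 (t = 1.6649), x⁻ = (-1.2190) → reset → x⁺ = (-1.3452), jump to mode 2
Mode 2: guard c·x = 2.2399 hit at Δt = 1.3461 (t = 3.0110), x⁻ = (-2.2399) → reset → x⁺ = (-2.8143), jump to mode 1
Mode 1: guard c·x = -1.2190 hit at Δt = 1.6109 (t = 4.6219), x⁻ = (-1.2190) → reset → x⁺ = (-1.3452), jump to mode 2
Mode 2: guard c·x = 2.2399 hit at Δt = 1.3461 (t = 5.9680), x⁻ = (-2.2399) → reset → x⁺ = (-2.8143), jump to mode 1
Mode 1: flow for 0.3065 to horizon, guard not reached → x = (-2.5028)

1 0.8251 0->1
2 1.6649 1->2
3 3.0110 2->1
4 4.6219 1->2
5 5.9680 2->1
final: 1 -2.5028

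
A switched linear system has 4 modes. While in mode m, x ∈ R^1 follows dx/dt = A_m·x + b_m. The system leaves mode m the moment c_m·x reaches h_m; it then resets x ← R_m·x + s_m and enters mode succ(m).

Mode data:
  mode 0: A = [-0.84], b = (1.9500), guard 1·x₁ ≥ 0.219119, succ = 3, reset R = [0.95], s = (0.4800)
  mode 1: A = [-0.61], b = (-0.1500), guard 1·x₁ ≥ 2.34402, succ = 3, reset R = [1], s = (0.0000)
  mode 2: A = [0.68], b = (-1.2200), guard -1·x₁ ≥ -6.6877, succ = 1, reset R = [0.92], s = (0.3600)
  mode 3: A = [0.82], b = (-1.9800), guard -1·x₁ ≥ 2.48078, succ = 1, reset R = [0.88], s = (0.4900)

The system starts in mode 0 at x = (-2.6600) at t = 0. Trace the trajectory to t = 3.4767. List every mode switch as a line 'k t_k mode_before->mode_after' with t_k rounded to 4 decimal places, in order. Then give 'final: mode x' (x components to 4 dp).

Mode 0: guard c·x = 0.2191 hit at Δt = 1.0270 (t = 1.0270), x⁻ = (0.2191) → reset → x⁺ = (0.6882), jump to mode 3
Mode 3: guard c·x = 2.4808 hit at Δt = 1.2710 (t = 2.2980), x⁻ = (-2.4808) → reset → x⁺ = (-1.6931), jump to mode 1
Mode 1: flow for 1.1787 to horizon, guard not reached → x = (-0.9510)

1 1.0270 0->3
2 2.2980 3->1
final: 1 -0.9510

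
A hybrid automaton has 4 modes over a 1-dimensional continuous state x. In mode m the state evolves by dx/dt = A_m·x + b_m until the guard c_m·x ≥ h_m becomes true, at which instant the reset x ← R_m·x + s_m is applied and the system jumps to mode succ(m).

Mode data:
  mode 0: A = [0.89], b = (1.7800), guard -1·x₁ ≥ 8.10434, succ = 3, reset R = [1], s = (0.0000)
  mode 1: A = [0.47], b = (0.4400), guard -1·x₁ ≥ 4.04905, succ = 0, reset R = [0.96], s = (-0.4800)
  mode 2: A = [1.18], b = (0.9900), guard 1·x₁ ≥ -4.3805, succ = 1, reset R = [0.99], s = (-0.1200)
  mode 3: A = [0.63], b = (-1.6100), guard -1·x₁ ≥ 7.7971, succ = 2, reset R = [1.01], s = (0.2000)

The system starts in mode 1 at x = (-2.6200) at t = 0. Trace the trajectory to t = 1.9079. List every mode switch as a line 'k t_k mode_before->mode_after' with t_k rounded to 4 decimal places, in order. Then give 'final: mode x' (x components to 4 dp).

1 1.3074 1->0
final: 0 -6.0394

Mode 1: guard c·x = 4.0491 hit at Δt = 1.3074 (t = 1.3074), x⁻ = (-4.0491) → reset → x⁺ = (-4.3671), jump to mode 0
Mode 0: flow for 0.6005 to horizon, guard not reached → x = (-6.0394)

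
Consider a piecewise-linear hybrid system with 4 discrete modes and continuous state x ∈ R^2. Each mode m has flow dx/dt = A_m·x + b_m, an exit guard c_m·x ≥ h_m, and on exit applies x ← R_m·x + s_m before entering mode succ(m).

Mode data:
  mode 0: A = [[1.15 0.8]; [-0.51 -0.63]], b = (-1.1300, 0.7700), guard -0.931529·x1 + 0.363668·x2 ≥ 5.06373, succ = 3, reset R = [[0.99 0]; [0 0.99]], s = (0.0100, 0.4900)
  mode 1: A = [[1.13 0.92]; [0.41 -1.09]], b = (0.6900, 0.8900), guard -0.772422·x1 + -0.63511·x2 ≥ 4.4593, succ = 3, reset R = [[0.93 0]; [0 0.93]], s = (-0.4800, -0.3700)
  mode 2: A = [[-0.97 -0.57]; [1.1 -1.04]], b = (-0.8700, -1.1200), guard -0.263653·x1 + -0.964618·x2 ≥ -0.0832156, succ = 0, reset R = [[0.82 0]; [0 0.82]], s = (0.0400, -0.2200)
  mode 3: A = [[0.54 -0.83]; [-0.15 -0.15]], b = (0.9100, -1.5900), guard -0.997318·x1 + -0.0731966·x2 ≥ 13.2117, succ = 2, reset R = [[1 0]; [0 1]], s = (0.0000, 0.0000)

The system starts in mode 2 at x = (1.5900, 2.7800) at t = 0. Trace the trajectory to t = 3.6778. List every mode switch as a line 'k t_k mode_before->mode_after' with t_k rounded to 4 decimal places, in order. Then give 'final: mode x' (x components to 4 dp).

Mode 2: guard c·x = -0.0832 hit at Δt = 1.0794 (t = 1.0794), x⁻ = (-0.4935, 0.2212) → reset → x⁺ = (-0.3647, -0.0387), jump to mode 0
Mode 0: guard c·x = 5.0637 hit at Δt = 1.4909 (t = 2.5703), x⁻ = (-4.6807, 1.9345) → reset → x⁺ = (-4.6239, 2.4052), jump to mode 3
Mode 3: flow for 1.1075 to horizon, guard not reached → x = (-9.4297, 1.4748)

1 1.0794 2->0
2 2.5703 0->3
final: 3 -9.4297 1.4748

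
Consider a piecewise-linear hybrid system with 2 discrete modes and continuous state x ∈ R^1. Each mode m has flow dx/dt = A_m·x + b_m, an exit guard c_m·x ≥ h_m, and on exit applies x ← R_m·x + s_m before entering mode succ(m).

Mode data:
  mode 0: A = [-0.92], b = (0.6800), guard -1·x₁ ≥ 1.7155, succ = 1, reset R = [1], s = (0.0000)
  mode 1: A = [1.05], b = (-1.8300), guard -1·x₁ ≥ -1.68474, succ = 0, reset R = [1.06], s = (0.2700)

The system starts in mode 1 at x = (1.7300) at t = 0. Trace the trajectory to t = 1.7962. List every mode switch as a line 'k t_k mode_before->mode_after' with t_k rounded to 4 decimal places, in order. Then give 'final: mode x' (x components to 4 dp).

1 1.4367 1->0
final: 0 1.6851

Mode 1: guard c·x = -1.6847 hit at Δt = 1.4367 (t = 1.4367), x⁻ = (1.6847) → reset → x⁺ = (2.0558), jump to mode 0
Mode 0: flow for 0.3595 to horizon, guard not reached → x = (1.6851)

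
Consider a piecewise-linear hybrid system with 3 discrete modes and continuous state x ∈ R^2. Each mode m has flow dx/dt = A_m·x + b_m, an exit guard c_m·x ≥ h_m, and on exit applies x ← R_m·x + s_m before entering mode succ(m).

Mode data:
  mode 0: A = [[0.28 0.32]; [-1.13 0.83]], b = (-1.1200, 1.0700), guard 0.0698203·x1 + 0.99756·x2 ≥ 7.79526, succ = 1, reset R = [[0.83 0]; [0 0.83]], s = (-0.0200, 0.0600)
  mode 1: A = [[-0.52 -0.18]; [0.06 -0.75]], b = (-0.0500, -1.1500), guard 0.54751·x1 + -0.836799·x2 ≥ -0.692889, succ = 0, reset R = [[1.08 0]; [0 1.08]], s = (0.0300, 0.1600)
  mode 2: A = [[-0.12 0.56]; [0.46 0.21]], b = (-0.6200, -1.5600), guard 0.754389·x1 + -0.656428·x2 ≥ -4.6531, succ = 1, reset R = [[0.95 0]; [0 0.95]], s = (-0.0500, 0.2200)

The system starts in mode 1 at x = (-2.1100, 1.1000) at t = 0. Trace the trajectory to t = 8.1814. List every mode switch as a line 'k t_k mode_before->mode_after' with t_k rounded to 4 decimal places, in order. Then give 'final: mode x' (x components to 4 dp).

1 0.7883 1->0
2 2.0591 0->1
3 4.1813 1->0
4 5.4849 0->1
5 7.5625 1->0
final: 0 -1.8673 2.7026

Mode 1: guard c·x = -0.6929 hit at Δt = 0.7883 (t = 0.7883), x⁻ = (-1.4765, -0.1381) → reset → x⁺ = (-1.5647, 0.0109), jump to mode 0
Mode 0: guard c·x = 7.7953 hit at Δt = 1.2708 (t = 2.0591), x⁻ = (-2.4995, 7.9893) → reset → x⁺ = (-2.0946, 6.6911), jump to mode 1
Mode 1: guard c·x = -0.6929 hit at Δt = 2.1222 (t = 4.1813), x⁻ = (-1.2094, 0.0367) → reset → x⁺ = (-1.2761, 0.1997), jump to mode 0
Mode 0: guard c·x = 7.7953 hit at Δt = 1.3036 (t = 5.4849), x⁻ = (-2.0642, 7.9588) → reset → x⁺ = (-1.7333, 6.6658), jump to mode 1
Mode 1: guard c·x = -0.6929 hit at Δt = 2.0776 (t = 7.5625), x⁻ = (-1.1122, 0.1003) → reset → x⁺ = (-1.1712, 0.2683), jump to mode 0
Mode 0: flow for 0.6189 to horizon, guard not reached → x = (-1.8673, 2.7026)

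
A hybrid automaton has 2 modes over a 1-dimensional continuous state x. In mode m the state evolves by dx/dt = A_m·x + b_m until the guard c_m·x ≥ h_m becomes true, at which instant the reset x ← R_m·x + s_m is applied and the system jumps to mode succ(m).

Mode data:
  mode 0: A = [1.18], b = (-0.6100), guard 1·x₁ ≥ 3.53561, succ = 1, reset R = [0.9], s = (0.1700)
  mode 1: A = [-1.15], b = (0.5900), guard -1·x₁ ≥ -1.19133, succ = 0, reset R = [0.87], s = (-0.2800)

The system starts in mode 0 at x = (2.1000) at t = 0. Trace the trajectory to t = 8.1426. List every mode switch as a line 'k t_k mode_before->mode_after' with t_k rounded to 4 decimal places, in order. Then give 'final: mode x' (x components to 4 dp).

1 0.5470 0->1
2 1.7919 1->0
3 3.9393 0->1
4 5.1842 1->0
5 7.3317 0->1
final: 1 1.6303

Mode 0: guard c·x = 3.5356 hit at Δt = 0.5470 (t = 0.5470), x⁻ = (3.5356) → reset → x⁺ = (3.3520), jump to mode 1
Mode 1: guard c·x = -1.1913 hit at Δt = 1.2449 (t = 1.7919), x⁻ = (1.1913) → reset → x⁺ = (0.7565), jump to mode 0
Mode 0: guard c·x = 3.5356 hit at Δt = 2.1474 (t = 3.9393), x⁻ = (3.5356) → reset → x⁺ = (3.3520), jump to mode 1
Mode 1: guard c·x = -1.1913 hit at Δt = 1.2449 (t = 5.1842), x⁻ = (1.1913) → reset → x⁺ = (0.7565), jump to mode 0
Mode 0: guard c·x = 3.5356 hit at Δt = 2.1474 (t = 7.3317), x⁻ = (3.5356) → reset → x⁺ = (3.3520), jump to mode 1
Mode 1: flow for 0.8109 to horizon, guard not reached → x = (1.6303)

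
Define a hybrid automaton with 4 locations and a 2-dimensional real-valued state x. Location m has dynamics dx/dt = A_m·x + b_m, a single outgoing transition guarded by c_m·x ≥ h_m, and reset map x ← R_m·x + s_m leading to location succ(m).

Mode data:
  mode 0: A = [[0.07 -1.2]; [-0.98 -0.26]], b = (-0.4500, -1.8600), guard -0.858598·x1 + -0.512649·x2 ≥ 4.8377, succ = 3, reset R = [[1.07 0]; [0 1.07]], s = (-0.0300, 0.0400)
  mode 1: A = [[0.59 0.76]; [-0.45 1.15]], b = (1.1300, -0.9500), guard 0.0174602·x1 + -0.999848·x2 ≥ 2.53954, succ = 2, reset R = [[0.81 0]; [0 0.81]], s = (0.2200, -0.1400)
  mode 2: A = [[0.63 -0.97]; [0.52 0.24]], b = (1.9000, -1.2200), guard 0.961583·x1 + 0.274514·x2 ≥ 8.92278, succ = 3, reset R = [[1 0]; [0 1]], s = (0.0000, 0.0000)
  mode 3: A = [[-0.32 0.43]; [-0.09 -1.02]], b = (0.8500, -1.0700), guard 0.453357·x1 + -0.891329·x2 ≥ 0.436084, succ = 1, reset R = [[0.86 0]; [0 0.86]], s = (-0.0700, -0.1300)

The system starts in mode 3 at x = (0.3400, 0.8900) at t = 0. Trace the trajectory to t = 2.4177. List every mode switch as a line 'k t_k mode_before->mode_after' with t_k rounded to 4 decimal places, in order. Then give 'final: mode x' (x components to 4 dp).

Mode 3: guard c·x = 0.4361 hit at Δt = 0.6305 (t = 0.6305), x⁻ = (0.8498, -0.0570) → reset → x⁺ = (0.6608, -0.1790), jump to mode 1
Mode 1: guard c·x = 2.5395 hit at Δt = 0.8428 (t = 1.4733), x⁻ = (1.4569, -2.5145) → reset → x⁺ = (1.4001, -2.1767), jump to mode 2
Mode 2: flow for 0.9444 to horizon, guard not reached → x = (7.7880, -1.7152)

1 0.6305 3->1
2 1.4733 1->2
final: 2 7.7880 -1.7152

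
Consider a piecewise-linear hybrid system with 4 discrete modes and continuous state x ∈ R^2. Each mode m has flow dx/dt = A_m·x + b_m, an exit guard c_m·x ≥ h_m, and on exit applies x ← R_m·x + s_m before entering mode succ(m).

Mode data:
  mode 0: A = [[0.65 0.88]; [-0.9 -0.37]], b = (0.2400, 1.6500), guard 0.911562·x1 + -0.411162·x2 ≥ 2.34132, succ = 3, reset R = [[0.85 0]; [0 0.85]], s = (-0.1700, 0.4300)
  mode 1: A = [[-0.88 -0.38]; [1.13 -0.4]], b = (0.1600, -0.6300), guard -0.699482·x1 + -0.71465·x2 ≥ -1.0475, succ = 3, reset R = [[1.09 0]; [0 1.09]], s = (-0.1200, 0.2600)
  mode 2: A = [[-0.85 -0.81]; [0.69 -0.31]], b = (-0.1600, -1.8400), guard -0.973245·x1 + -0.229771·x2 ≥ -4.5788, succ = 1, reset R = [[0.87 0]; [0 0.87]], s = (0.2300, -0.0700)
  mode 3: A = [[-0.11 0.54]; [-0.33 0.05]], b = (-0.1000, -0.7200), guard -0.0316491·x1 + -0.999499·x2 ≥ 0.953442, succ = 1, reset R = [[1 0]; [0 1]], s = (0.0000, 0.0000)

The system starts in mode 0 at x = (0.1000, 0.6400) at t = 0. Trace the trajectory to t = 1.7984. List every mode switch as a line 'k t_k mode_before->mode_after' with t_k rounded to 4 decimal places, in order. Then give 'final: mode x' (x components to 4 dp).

Mode 0: guard c·x = 2.3413 hit at Δt = 1.4283 (t = 1.4283), x⁻ = (2.9334, 0.8091) → reset → x⁺ = (2.3234, 1.1177), jump to mode 3
Mode 3: flow for 0.3701 to horizon, guard not reached → x = (2.3605, 0.5798)

1 1.4283 0->3
final: 3 2.3605 0.5798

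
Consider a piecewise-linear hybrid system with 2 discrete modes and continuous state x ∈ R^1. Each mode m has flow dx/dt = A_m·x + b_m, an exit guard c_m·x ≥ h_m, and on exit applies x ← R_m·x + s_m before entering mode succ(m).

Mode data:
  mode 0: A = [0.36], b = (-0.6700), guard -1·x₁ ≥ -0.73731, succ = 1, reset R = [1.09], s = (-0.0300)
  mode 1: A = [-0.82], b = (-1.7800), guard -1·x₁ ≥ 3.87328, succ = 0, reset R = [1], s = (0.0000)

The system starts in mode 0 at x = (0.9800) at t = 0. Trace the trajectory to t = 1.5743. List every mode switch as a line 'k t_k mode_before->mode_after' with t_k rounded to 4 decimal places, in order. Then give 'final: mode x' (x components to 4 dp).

1 0.6758 0->1
final: 1 -0.7614

Mode 0: guard c·x = -0.7373 hit at Δt = 0.6758 (t = 0.6758), x⁻ = (0.7373) → reset → x⁺ = (0.7737), jump to mode 1
Mode 1: flow for 0.8985 to horizon, guard not reached → x = (-0.7614)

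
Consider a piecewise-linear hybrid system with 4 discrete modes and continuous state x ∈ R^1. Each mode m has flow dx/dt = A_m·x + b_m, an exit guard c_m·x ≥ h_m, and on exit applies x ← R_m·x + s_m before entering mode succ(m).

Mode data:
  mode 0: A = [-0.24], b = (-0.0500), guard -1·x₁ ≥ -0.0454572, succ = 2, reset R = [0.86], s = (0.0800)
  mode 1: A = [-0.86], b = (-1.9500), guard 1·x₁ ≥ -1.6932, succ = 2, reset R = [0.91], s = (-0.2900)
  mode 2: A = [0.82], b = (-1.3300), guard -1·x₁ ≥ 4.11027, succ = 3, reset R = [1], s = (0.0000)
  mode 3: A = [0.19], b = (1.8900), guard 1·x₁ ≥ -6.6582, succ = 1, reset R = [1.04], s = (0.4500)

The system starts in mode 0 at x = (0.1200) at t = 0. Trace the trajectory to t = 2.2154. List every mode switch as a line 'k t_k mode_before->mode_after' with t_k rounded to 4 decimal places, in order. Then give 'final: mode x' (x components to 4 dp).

1 1.0730 0->2
final: 2 -2.2129

Mode 0: guard c·x = -0.0455 hit at Δt = 1.0730 (t = 1.0730), x⁻ = (0.0455) → reset → x⁺ = (0.1191), jump to mode 2
Mode 2: flow for 1.1424 to horizon, guard not reached → x = (-2.2129)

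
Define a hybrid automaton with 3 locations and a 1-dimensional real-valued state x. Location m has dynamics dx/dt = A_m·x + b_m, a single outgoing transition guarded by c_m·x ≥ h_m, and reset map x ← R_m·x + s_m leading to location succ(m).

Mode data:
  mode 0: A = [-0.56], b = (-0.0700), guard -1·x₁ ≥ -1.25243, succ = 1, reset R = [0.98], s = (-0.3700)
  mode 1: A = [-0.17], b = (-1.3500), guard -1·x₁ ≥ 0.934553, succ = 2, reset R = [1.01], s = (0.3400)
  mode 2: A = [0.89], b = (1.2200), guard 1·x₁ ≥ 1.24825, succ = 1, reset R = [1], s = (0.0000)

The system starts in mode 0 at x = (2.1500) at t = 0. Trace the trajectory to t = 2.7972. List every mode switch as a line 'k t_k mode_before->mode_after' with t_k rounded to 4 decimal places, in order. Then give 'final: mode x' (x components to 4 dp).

Mode 0: guard c·x = -1.2524 hit at Δt = 0.8960 (t = 0.8960), x⁻ = (1.2524) → reset → x⁺ = (0.8574), jump to mode 1
Mode 1: guard c·x = 0.9346 hit at Δt = 1.3396 (t = 2.2356), x⁻ = (-0.9346) → reset → x⁺ = (-0.6039), jump to mode 2
Mode 2: flow for 0.5616 to horizon, guard not reached → x = (-0.1066)

1 0.8960 0->1
2 2.2356 1->2
final: 2 -0.1066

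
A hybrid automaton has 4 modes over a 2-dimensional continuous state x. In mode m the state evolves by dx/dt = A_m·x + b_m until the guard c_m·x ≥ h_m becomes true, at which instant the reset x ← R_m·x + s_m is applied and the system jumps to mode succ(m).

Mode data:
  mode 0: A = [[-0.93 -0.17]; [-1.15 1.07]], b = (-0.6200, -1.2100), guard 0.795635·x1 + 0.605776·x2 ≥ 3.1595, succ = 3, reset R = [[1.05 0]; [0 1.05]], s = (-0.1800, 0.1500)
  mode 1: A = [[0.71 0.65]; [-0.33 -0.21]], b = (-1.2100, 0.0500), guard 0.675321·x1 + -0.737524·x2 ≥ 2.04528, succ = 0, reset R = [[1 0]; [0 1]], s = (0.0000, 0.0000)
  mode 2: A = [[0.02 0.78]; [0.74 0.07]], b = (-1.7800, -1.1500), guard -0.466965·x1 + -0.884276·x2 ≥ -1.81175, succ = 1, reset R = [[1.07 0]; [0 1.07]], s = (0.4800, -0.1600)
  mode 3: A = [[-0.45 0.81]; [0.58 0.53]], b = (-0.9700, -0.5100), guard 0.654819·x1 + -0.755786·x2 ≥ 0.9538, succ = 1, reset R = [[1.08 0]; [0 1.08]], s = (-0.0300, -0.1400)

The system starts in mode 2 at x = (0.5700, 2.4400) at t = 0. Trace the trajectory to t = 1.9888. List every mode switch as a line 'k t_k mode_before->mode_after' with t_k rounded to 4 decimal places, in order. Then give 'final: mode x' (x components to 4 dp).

1 1.0775 2->1
final: 1 1.5548 1.1582

Mode 2: guard c·x = -1.8117 hit at Δt = 1.0775 (t = 1.0775), x⁻ = (0.4582, 1.8069) → reset → x⁺ = (0.9702, 1.7734), jump to mode 1
Mode 1: flow for 0.9113 to horizon, guard not reached → x = (1.5548, 1.1582)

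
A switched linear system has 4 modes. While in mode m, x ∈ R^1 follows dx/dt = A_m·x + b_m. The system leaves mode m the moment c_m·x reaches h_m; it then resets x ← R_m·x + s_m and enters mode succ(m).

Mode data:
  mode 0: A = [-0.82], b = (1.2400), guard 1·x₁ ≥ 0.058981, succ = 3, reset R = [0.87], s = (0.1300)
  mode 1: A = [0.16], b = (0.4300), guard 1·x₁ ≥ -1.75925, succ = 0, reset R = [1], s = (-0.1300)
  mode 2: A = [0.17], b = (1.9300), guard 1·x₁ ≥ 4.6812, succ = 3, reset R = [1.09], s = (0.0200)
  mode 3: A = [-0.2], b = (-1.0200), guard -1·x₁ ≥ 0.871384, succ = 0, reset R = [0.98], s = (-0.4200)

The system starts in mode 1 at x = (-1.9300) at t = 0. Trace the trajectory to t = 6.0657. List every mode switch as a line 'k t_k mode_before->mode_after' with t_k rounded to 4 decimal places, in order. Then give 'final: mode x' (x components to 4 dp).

1 1.2705 1->0
2 2.3076 0->3
3 3.4191 3->0
4 4.2128 0->3
5 5.3243 3->0
final: 0 -0.0048

Mode 1: guard c·x = -1.7592 hit at Δt = 1.2705 (t = 1.2705), x⁻ = (-1.7592) → reset → x⁺ = (-1.8893), jump to mode 0
Mode 0: guard c·x = 0.0590 hit at Δt = 1.0371 (t = 2.3076), x⁻ = (0.0590) → reset → x⁺ = (0.1813), jump to mode 3
Mode 3: guard c·x = 0.8714 hit at Δt = 1.1115 (t = 3.4191), x⁻ = (-0.8714) → reset → x⁺ = (-1.2740), jump to mode 0
Mode 0: guard c·x = 0.0590 hit at Δt = 0.7938 (t = 4.2128), x⁻ = (0.0590) → reset → x⁺ = (0.1813), jump to mode 3
Mode 3: guard c·x = 0.8714 hit at Δt = 1.1115 (t = 5.3243), x⁻ = (-0.8714) → reset → x⁺ = (-1.2740), jump to mode 0
Mode 0: flow for 0.7414 to horizon, guard not reached → x = (-0.0048)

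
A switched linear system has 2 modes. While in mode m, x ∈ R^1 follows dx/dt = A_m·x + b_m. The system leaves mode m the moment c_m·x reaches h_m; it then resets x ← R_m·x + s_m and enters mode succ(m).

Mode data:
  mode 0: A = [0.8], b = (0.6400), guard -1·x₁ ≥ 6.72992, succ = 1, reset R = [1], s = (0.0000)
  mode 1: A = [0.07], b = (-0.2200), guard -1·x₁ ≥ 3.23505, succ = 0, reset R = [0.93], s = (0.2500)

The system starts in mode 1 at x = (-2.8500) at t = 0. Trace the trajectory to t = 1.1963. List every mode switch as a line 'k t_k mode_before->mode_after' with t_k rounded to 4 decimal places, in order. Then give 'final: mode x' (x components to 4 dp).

1 0.8896 1->0
final: 0 -3.3033

Mode 1: guard c·x = 3.2351 hit at Δt = 0.8896 (t = 0.8896), x⁻ = (-3.2350) → reset → x⁺ = (-2.7586), jump to mode 0
Mode 0: flow for 0.3067 to horizon, guard not reached → x = (-3.3033)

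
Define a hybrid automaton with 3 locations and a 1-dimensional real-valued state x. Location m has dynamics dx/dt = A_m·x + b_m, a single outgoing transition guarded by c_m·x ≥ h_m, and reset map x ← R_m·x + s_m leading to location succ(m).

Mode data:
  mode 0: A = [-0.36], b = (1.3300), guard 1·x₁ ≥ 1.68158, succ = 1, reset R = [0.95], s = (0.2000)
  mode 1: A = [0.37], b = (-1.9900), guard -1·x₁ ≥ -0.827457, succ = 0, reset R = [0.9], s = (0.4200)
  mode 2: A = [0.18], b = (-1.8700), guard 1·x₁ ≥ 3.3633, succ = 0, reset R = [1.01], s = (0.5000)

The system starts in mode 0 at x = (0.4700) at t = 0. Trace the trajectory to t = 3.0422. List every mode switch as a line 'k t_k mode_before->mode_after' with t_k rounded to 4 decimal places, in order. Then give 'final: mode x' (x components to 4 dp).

Mode 0: guard c·x = 1.6816 hit at Δt = 1.3089 (t = 1.3089), x⁻ = (1.6816) → reset → x⁺ = (1.7975), jump to mode 1
Mode 1: guard c·x = -0.8275 hit at Δt = 0.6479 (t = 1.9568), x⁻ = (0.8275) → reset → x⁺ = (1.1647), jump to mode 0
Mode 0: guard c·x = 1.6816 hit at Δt = 0.6349 (t = 2.5917), x⁻ = (1.6816) → reset → x⁺ = (1.7975), jump to mode 1
Mode 1: flow for 0.4505 to horizon, guard not reached → x = (1.1479)

1 1.3089 0->1
2 1.9568 1->0
3 2.5917 0->1
final: 1 1.1479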